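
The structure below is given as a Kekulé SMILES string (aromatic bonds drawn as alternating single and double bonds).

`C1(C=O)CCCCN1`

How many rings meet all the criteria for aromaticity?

0

The SMILES encodes a six-membered saturated ring of five carbons and one N–H nitrogen.
The 6-membered ring with one N–H has only sp³ atoms, so it is not fully conjugated — not aromatic (piperidine).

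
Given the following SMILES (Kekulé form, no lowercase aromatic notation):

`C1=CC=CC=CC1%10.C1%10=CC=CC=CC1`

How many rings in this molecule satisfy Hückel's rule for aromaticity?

0

The SMILES encodes a seven-membered carbon ring with three C=C double bonds and one sp³ carbon; a seven-membered carbon ring with three C=C double bonds and one sp³ carbon.
The 7-membered ring has one sp³ carbon, so it is not fully conjugated — not aromatic (cycloheptatriene).
The second 7-membered ring has one sp³ carbon, so it is not fully conjugated — not aromatic (cycloheptatriene).
None of the rings are aromatic. Total: 0.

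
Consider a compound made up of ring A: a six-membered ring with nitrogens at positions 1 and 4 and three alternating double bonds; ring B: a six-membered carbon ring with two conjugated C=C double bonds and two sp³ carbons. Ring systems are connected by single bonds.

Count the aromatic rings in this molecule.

Ring A has a continuous p-orbital overlap around the ring; 3 ring double bonds give 6 π electrons. Since 6 = 4n+2 (n=1), ring A is aromatic (pyrazine).
Ring B has two sp³ carbons, so it is not fully conjugated — not aromatic (1,3-cyclohexadiene).
Aromatic: A. Total: 1.

1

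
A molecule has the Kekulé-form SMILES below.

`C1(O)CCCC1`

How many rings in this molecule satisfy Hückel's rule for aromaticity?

0

The SMILES encodes a five-membered saturated carbon ring.
The 5-membered ring has only sp³ atoms, so it is not fully conjugated — not aromatic (cyclopentane).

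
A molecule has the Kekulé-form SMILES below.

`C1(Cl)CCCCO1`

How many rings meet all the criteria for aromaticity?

The SMILES encodes a six-membered saturated ring of five carbons and one oxygen.
The 6-membered ring with one oxygen has only sp³ atoms, so it is not fully conjugated — not aromatic (tetrahydropyran).

0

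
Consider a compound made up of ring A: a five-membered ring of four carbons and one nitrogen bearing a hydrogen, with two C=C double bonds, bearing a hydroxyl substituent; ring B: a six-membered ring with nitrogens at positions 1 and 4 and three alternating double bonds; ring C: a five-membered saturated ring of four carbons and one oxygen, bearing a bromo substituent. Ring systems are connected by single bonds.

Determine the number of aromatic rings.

2

Ring A has a continuous p-orbital overlap around the ring; 2 ring double bonds (4 π electrons) plus a heteroatom lone pair (2) give 6 π electrons. Since 6 = 4n+2 (n=1), ring A is aromatic (pyrrole).
Ring B is planar and fully conjugated; 3 ring double bonds give 6 π electrons. That satisfies 4n+2 with n=1, so ring B is aromatic (pyrazine).
Ring C has only sp³ atoms, so it is not fully conjugated — not aromatic (tetrahydrofuran).
Aromatic: A, B. Total: 2.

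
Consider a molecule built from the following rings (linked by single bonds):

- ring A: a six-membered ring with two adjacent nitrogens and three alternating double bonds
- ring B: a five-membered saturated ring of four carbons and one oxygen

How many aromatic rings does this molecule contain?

Ring A is planar and fully conjugated; 3 ring double bonds give 6 π electrons. That satisfies 4n+2 with n=1, so ring A is aromatic (pyridazine).
Ring B has only sp³ atoms, so it is not fully conjugated — not aromatic (tetrahydrofuran).
Aromatic: A. Total: 1.

1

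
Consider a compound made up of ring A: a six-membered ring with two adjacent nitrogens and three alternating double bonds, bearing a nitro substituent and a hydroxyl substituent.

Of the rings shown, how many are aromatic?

Ring A is fully conjugated (every ring atom contributes a p orbital); 3 ring double bonds give 6 π electrons. 6 = 4(1)+2, so ring A is aromatic (pyridazine).

1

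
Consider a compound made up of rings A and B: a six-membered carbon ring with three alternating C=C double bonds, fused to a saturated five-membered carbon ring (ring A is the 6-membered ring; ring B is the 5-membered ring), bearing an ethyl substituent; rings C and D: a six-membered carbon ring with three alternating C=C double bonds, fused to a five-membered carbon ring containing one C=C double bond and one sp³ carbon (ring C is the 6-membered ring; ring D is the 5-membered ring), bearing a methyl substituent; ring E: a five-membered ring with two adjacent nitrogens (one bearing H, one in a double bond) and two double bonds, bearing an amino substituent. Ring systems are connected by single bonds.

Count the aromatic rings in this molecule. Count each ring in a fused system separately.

Ring A is fully conjugated (every ring atom contributes a p orbital); 3 ring double bonds give 6 π electrons. That satisfies 4n+2 with n=1, so ring A is aromatic (benzene ring).
Ring B has three sp³ carbons, so it is not fully conjugated — not aromatic (cyclopentane ring).
Ring C is planar and fully conjugated; 3 ring double bonds give 6 π electrons. 6 = 4(1)+2, so ring C is aromatic (benzene ring).
Ring D has one sp³ carbon, so it is not fully conjugated — not aromatic (cyclopentene ring).
Ring E has a continuous p-orbital overlap around the ring; 2 ring double bonds (4 π electrons) plus a heteroatom lone pair (2) give 6 π electrons. Since 6 = 4n+2 (n=1), ring E is aromatic (pyrazole).
Aromatic: A, C, E. Total: 3.

3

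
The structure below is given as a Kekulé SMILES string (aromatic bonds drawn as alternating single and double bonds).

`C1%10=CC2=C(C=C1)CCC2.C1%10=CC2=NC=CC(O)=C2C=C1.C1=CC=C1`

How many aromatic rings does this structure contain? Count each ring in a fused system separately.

3

The SMILES encodes a six-membered carbon ring with three alternating C=C double bonds, fused to a saturated five-membered carbon ring; two fused six-membered rings, each with three alternating double bonds; one ring is all carbon and the other has one ring nitrogen; a four-membered carbon ring with two alternating C=C double bonds.
The 6-membered ring is planar and fully conjugated; 3 ring double bonds give 6 π electrons. Since 6 = 4n+2 (n=1), it is aromatic (benzene ring).
The 5-membered ring has three sp³ carbons, so it is not fully conjugated — not aromatic (cyclopentane ring).
The fused 6/6-membered bicyclic (with one nitrogen) is a single π system with 10 sp² atoms and 10 π electrons from ring double bonds. 10 = 4(2)+2, so the system is aromatic and both rings count as aromatic (quinoline).
The 4-membered ring has only sp² ring atoms; a planar conformation would have a fully conjugated π system of 4 electrons. But 4 = 4(1), which is 4n not 4n+2, so it is not aromatic (cyclobutadiene) — cyclobutadiene is antiaromatic and distorts to a rectangle.
3 of the 5 rings are aromatic. Total: 3.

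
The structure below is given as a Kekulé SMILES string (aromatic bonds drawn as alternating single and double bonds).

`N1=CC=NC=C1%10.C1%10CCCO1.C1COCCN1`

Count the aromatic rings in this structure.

The SMILES encodes a six-membered ring with nitrogens at positions 1 and 4 and three alternating double bonds; a five-membered saturated ring of four carbons and one oxygen; a six-membered saturated ring with an oxygen and an N–H nitrogen at positions 1 and 4.
The 6-membered ring with two nitrogens (1,4) has a continuous p-orbital overlap around the ring; 3 ring double bonds give 6 π electrons. That satisfies 4n+2 with n=1, so it is aromatic (pyrazine).
The 5-membered ring with one oxygen has only sp³ atoms, so it is not fully conjugated — not aromatic (tetrahydrofuran).
The 6-membered ring with one oxygen and one N–H (1,4) has only sp³ atoms, so it is not fully conjugated — not aromatic (morpholine).
1 of the 3 rings is aromatic. Total: 1.

1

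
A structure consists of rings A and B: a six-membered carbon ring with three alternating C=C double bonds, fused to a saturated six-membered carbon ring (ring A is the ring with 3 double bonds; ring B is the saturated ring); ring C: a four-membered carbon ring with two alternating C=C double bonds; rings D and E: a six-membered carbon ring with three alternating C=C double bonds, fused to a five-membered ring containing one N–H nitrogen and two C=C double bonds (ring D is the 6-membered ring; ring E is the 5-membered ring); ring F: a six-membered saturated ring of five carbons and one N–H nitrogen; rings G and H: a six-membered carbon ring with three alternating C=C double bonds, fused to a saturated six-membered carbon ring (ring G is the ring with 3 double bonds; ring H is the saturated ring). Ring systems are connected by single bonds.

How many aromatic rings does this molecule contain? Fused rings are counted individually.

Ring A is fully conjugated (every ring atom contributes a p orbital); 3 ring double bonds give 6 π electrons. That satisfies 4n+2 with n=1, so ring A is aromatic (benzene ring).
Ring B has four sp³ carbons, so it is not fully conjugated — not aromatic (cyclohexane ring).
Ring C has only sp² ring atoms; a planar conformation would have a fully conjugated π system of 4 electrons. But 4 = 4(1), which is 4n not 4n+2, so ring C is not aromatic (cyclobutadiene) — cyclobutadiene is antiaromatic and distorts to a rectangle.
Rings D and E form a fused bicyclic system (with one N–H) with 9 sp² atoms and 10 π electrons from ring double bonds plus a heteroatom lone pair. 10 = 4(2)+2, so the system is aromatic and both rings count as aromatic (indole).
Ring F has only sp³ atoms, so it is not fully conjugated — not aromatic (piperidine).
Ring G is fully conjugated (every ring atom contributes a p orbital); 3 ring double bonds give 6 π electrons. That satisfies 4n+2 with n=1, so ring G is aromatic (benzene ring).
Ring H has four sp³ carbons, so it is not fully conjugated — not aromatic (cyclohexane ring).
Aromatic: A, D, E, G. Total: 4.

4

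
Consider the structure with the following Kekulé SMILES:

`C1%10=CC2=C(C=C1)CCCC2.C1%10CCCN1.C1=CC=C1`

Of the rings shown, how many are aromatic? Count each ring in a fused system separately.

1

The SMILES encodes a six-membered carbon ring with three alternating C=C double bonds, fused to a saturated six-membered carbon ring; a five-membered saturated ring of four carbons and one N–H nitrogen; a four-membered carbon ring with two alternating C=C double bonds.
The 6-membered ring has a continuous p-orbital overlap around the ring; 3 ring double bonds give 6 π electrons. That satisfies 4n+2 with n=1, so it is aromatic (benzene ring).
The second 6-membered ring has four sp³ carbons, so it is not fully conjugated — not aromatic (cyclohexane ring).
The 5-membered ring with one N–H has only sp³ atoms, so it is not fully conjugated — not aromatic (pyrrolidine).
The 4-membered ring has only sp² ring atoms; a planar conformation would have a fully conjugated π system of 4 electrons. But 4 = 4(1), which is 4n not 4n+2, so it is not aromatic (cyclobutadiene) — cyclobutadiene is antiaromatic and distorts to a rectangle.
1 of the 4 rings is aromatic. Total: 1.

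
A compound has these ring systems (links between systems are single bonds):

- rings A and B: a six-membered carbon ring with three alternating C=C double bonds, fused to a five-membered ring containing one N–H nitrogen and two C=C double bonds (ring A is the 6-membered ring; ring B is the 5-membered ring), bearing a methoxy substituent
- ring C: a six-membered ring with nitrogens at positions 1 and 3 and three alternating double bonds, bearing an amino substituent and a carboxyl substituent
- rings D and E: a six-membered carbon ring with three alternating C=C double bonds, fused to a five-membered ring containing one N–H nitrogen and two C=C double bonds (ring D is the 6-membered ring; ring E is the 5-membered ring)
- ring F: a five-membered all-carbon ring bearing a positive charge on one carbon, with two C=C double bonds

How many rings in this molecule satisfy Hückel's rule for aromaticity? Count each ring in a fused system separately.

5

Rings A and B form a fused bicyclic system (with one N–H) with 9 sp² atoms and 10 π electrons from ring double bonds plus a heteroatom lone pair. 10 = 4(2)+2, so the system is aromatic and both rings count as aromatic (indole).
Ring C has a continuous p-orbital overlap around the ring; 3 ring double bonds give 6 π electrons. Since 6 = 4n+2 (n=1), ring C is aromatic (pyrimidine).
Rings D and E form a fused bicyclic system (with one N–H) with 9 sp² atoms and 10 π electrons from ring double bonds plus a heteroatom lone pair. 10 = 4(2)+2, so the system is aromatic and both rings count as aromatic (indole).
Ring F has only sp² ring atoms; a planar conformation would have a fully conjugated π system of 4 electrons. But 4 = 4(1), which is 4n not 4n+2, so ring F is not aromatic (cyclopentadienyl cation).
Aromatic: A, B, C, D, E. Total: 5.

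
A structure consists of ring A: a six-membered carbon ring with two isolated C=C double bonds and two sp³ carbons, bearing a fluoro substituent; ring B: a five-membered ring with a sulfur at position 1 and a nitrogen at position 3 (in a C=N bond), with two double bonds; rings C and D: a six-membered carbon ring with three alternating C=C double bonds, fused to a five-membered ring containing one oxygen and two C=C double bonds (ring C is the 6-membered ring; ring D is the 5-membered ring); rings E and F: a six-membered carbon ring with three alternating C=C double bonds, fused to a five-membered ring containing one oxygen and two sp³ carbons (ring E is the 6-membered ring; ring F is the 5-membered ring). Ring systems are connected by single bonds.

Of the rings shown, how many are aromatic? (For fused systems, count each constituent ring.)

Ring A has two sp³ carbons, so it is not fully conjugated — not aromatic (1,4-cyclohexadiene).
Ring B is planar and fully conjugated; 2 ring double bonds (4 π electrons) plus a heteroatom lone pair (2) give 6 π electrons. Since 6 = 4n+2 (n=1), ring B is aromatic (thiazole).
Rings C and D form a fused bicyclic system (with one oxygen) with 9 sp² atoms and 10 π electrons from ring double bonds plus a heteroatom lone pair. 10 = 4(2)+2, so the system is aromatic and both rings count as aromatic (benzofuran).
Ring E is fully conjugated (every ring atom contributes a p orbital); 3 ring double bonds give 6 π electrons. 6 = 4(1)+2, so ring E is aromatic (benzene ring).
Ring F has two sp³ carbons, so it is not fully conjugated — not aromatic (oxolane ring).
Aromatic: B, C, D, E. Total: 4.

4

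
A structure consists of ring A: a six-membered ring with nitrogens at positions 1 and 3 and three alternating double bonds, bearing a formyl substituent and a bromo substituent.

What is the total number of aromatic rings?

Ring A has a continuous p-orbital overlap around the ring; 3 ring double bonds give 6 π electrons. That satisfies 4n+2 with n=1, so ring A is aromatic (pyrimidine).

1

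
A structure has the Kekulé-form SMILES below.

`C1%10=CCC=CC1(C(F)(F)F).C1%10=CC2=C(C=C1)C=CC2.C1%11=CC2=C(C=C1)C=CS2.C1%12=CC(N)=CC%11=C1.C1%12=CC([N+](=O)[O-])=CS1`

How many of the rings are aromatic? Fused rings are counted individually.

The SMILES encodes a six-membered carbon ring with two isolated C=C double bonds and two sp³ carbons; a six-membered carbon ring with three alternating C=C double bonds, fused to a five-membered carbon ring containing one C=C double bond and one sp³ carbon; a six-membered carbon ring with three alternating C=C double bonds, fused to a five-membered ring containing one sulfur and two C=C double bonds; a six-membered carbon ring with three alternating C=C double bonds; a five-membered ring of four carbons and one sulfur, with two C=C double bonds.
The 6-membered ring has two sp³ carbons, so it is not fully conjugated — not aromatic (1,4-cyclohexadiene).
The second 6-membered ring is planar and fully conjugated; 3 ring double bonds give 6 π electrons. That satisfies 4n+2 with n=1, so it is aromatic (benzene ring).
The 5-membered ring has one sp³ carbon, so it is not fully conjugated — not aromatic (cyclopentene ring).
The fused 6/5-membered bicyclic (with one sulfur) is a single π system with 9 sp² atoms and 10 π electrons from ring double bonds plus a heteroatom lone pair. 10 = 4(2)+2, so the system is aromatic and both rings count as aromatic (benzothiophene).
The third 6-membered ring is fully conjugated (every ring atom contributes a p orbital); 3 ring double bonds give 6 π electrons. Since 6 = 4n+2 (n=1), it is aromatic (benzene).
The 5-membered ring with one sulfur is planar and fully conjugated; 2 ring double bonds (4 π electrons) plus a heteroatom lone pair (2) give 6 π electrons. That satisfies 4n+2 with n=1, so it is aromatic (thiophene).
5 of the 7 rings are aromatic. Total: 5.

5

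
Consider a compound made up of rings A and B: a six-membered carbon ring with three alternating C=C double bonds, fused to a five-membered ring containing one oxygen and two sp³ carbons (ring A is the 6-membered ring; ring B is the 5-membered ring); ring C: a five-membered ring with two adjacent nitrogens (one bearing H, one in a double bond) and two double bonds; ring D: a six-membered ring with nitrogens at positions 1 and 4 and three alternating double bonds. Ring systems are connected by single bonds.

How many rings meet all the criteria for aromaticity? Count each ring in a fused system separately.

3

Ring A is planar and fully conjugated; 3 ring double bonds give 6 π electrons. 6 = 4(1)+2, so ring A is aromatic (benzene ring).
Ring B has two sp³ carbons, so it is not fully conjugated — not aromatic (oxolane ring).
Ring C has a continuous p-orbital overlap around the ring; 2 ring double bonds (4 π electrons) plus a heteroatom lone pair (2) give 6 π electrons. Since 6 = 4n+2 (n=1), ring C is aromatic (pyrazole).
Ring D is fully conjugated (every ring atom contributes a p orbital); 3 ring double bonds give 6 π electrons. Since 6 = 4n+2 (n=1), ring D is aromatic (pyrazine).
Aromatic: A, C, D. Total: 3.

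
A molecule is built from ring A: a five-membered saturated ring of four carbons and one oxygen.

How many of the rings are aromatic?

0

Ring A has only sp³ atoms, so it is not fully conjugated — not aromatic (tetrahydrofuran).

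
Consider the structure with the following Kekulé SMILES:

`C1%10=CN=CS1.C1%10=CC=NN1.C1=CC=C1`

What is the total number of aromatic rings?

2

The SMILES encodes a five-membered ring with a sulfur at position 1 and a nitrogen at position 3 (in a C=N bond), with two double bonds; a five-membered ring with two adjacent nitrogens (one bearing H, one in a double bond) and two double bonds; a four-membered carbon ring with two alternating C=C double bonds.
The 5-membered ring with one sulfur and one =N– has a continuous p-orbital overlap around the ring; 2 ring double bonds (4 π electrons) plus a heteroatom lone pair (2) give 6 π electrons. That satisfies 4n+2 with n=1, so it is aromatic (thiazole).
The 5-membered ring with two adjacent nitrogens (one N–H, one =N–) has a continuous p-orbital overlap around the ring; 2 ring double bonds (4 π electrons) plus a heteroatom lone pair (2) give 6 π electrons. 6 = 4(1)+2, so it is aromatic (pyrazole).
The 4-membered ring has only sp² ring atoms; a planar conformation would have a fully conjugated π system of 4 electrons. But 4 = 4(1), which is 4n not 4n+2, so it is not aromatic (cyclobutadiene) — cyclobutadiene is antiaromatic and distorts to a rectangle.
2 of the 3 rings are aromatic. Total: 2.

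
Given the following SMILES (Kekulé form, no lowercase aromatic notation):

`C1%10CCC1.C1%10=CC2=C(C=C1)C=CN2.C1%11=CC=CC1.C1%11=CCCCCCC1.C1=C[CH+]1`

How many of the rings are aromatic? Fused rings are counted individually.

The SMILES encodes a four-membered saturated carbon ring; a six-membered carbon ring with three alternating C=C double bonds, fused to a five-membered ring containing one N–H nitrogen and two C=C double bonds; a five-membered carbon ring with two conjugated C=C double bonds and one sp³ carbon; an eight-membered carbon ring with one C=C double bond; a three-membered all-carbon ring bearing a positive charge on one carbon, with one C=C double bond.
The 4-membered ring has only sp³ atoms, so it is not fully conjugated — not aromatic (cyclobutane).
The fused 6/5-membered bicyclic (with one N–H) is a single π system with 9 sp² atoms and 10 π electrons from ring double bonds plus a heteroatom lone pair. 10 = 4(2)+2, so the system is aromatic and both rings count as aromatic (indole).
The 5-membered ring has one sp³ carbon, so it is not fully conjugated — not aromatic (cyclopentadiene).
The 8-membered ring has six sp³ carbons, so it is not fully conjugated — not aromatic (cyclooctene).
The 3-membered ring is fully conjugated (every ring atom contributes a p orbital); 1 ring double bond (2 π electrons) plus the carbocation's empty p orbital (0, but keeps the ring conjugated) give 2 π electrons. Since 2 = 4n+2 (n=0), it is aromatic (cyclopropenyl cation).
3 of the 6 rings are aromatic. Total: 3.

3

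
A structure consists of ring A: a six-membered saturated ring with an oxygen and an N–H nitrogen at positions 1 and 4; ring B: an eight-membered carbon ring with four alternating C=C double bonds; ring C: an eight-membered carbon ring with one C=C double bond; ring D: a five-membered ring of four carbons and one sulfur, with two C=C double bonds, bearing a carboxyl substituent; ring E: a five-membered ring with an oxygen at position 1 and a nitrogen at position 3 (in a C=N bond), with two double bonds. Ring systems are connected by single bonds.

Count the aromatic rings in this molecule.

Ring A has only sp³ atoms, so it is not fully conjugated — not aromatic (morpholine).
Ring B has only sp² ring atoms; a planar conformation would have a fully conjugated π system of 8 electrons. But 8 = 4(2), which is 4n not 4n+2, so ring B is not aromatic (cyclooctatetraene) — cyclooctatetraene distorts into a non-planar tub to avoid antiaromaticity.
Ring C has six sp³ carbons, so it is not fully conjugated — not aromatic (cyclooctene).
Ring D has a continuous p-orbital overlap around the ring; 2 ring double bonds (4 π electrons) plus a heteroatom lone pair (2) give 6 π electrons. That satisfies 4n+2 with n=1, so ring D is aromatic (thiophene).
Ring E is planar and fully conjugated; 2 ring double bonds (4 π electrons) plus a heteroatom lone pair (2) give 6 π electrons. Since 6 = 4n+2 (n=1), ring E is aromatic (oxazole).
Aromatic: D, E. Total: 2.

2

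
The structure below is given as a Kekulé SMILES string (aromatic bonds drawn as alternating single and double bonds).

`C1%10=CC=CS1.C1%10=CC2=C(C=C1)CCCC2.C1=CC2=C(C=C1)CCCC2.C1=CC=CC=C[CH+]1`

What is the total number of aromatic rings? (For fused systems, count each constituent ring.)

The SMILES encodes a five-membered ring of four carbons and one sulfur, with two C=C double bonds; a six-membered carbon ring with three alternating C=C double bonds, fused to a saturated six-membered carbon ring; a six-membered carbon ring with three alternating C=C double bonds, fused to a saturated six-membered carbon ring; a seven-membered all-carbon ring bearing a positive charge on one carbon, with three C=C double bonds.
The 5-membered ring with one sulfur has a continuous p-orbital overlap around the ring; 2 ring double bonds (4 π electrons) plus a heteroatom lone pair (2) give 6 π electrons. 6 = 4(1)+2, so it is aromatic (thiophene).
The 6-membered ring has a continuous p-orbital overlap around the ring; 3 ring double bonds give 6 π electrons. Since 6 = 4n+2 (n=1), it is aromatic (benzene ring).
The second 6-membered ring has four sp³ carbons, so it is not fully conjugated — not aromatic (cyclohexane ring).
The third 6-membered ring has a continuous p-orbital overlap around the ring; 3 ring double bonds give 6 π electrons. Since 6 = 4n+2 (n=1), it is aromatic (benzene ring).
The fourth 6-membered ring has four sp³ carbons, so it is not fully conjugated — not aromatic (cyclohexane ring).
The 7-membered ring has a continuous p-orbital overlap around the ring; 3 ring double bonds (6 π electrons) plus the carbocation's empty p orbital (0, but keeps the ring conjugated) give 6 π electrons. 6 = 4(1)+2, so it is aromatic (tropylium cation).
4 of the 6 rings are aromatic. Total: 4.

4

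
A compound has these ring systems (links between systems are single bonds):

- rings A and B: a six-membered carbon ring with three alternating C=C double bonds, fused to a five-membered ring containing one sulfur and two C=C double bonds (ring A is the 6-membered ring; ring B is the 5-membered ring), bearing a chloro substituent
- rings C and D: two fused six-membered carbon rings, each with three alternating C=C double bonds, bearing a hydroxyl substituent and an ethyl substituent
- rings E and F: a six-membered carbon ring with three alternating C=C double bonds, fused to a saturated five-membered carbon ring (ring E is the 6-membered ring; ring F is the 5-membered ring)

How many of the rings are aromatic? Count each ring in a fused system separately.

Rings A and B form a fused bicyclic system (with one sulfur) with 9 sp² atoms and 10 π electrons from ring double bonds plus a heteroatom lone pair. 10 = 4(2)+2, so the system is aromatic and both rings count as aromatic (benzothiophene).
Rings C and D form a fused bicyclic system with 10 sp² atoms and 10 π electrons from ring double bonds. 10 = 4(2)+2, so the system is aromatic and both rings count as aromatic (naphthalene).
Ring E is fully conjugated (every ring atom contributes a p orbital); 3 ring double bonds give 6 π electrons. Since 6 = 4n+2 (n=1), ring E is aromatic (benzene ring).
Ring F has three sp³ carbons, so it is not fully conjugated — not aromatic (cyclopentane ring).
Aromatic: A, B, C, D, E. Total: 5.

5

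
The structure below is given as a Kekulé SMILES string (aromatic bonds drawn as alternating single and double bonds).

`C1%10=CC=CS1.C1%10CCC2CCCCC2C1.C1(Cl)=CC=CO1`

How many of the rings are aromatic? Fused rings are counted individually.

2

The SMILES encodes a five-membered ring of four carbons and one sulfur, with two C=C double bonds; two fused six-membered saturated carbon rings; a five-membered ring of four carbons and one oxygen, with two C=C double bonds.
The 5-membered ring with one sulfur is planar and fully conjugated; 2 ring double bonds (4 π electrons) plus a heteroatom lone pair (2) give 6 π electrons. That satisfies 4n+2 with n=1, so it is aromatic (thiophene).
The 6-membered ring has only sp³ atoms, so it is not fully conjugated — not aromatic (cyclohexane ring).
The second 6-membered ring has only sp³ atoms, so it is not fully conjugated — not aromatic (cyclohexane ring).
The 5-membered ring with one oxygen is fully conjugated (every ring atom contributes a p orbital); 2 ring double bonds (4 π electrons) plus a heteroatom lone pair (2) give 6 π electrons. Since 6 = 4n+2 (n=1), it is aromatic (furan).
2 of the 4 rings are aromatic. Total: 2.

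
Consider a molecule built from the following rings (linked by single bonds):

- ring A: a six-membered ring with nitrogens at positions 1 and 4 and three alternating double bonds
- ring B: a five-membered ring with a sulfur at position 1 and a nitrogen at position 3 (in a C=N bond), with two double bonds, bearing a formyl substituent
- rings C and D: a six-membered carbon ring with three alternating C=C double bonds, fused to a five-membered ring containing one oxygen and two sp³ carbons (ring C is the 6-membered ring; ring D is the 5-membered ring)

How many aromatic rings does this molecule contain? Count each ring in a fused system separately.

3

Ring A is fully conjugated (every ring atom contributes a p orbital); 3 ring double bonds give 6 π electrons. Since 6 = 4n+2 (n=1), ring A is aromatic (pyrazine).
Ring B has a continuous p-orbital overlap around the ring; 2 ring double bonds (4 π electrons) plus a heteroatom lone pair (2) give 6 π electrons. 6 = 4(1)+2, so ring B is aromatic (thiazole).
Ring C has a continuous p-orbital overlap around the ring; 3 ring double bonds give 6 π electrons. That satisfies 4n+2 with n=1, so ring C is aromatic (benzene ring).
Ring D has two sp³ carbons, so it is not fully conjugated — not aromatic (oxolane ring).
Aromatic: A, B, C. Total: 3.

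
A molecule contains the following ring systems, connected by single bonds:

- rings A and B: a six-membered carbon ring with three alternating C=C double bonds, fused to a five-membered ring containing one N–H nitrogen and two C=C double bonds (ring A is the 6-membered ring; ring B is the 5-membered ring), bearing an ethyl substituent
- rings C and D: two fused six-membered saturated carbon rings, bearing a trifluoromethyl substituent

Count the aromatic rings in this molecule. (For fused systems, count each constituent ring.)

2

Rings A and B form a fused bicyclic system (with one N–H) with 9 sp² atoms and 10 π electrons from ring double bonds plus a heteroatom lone pair. 10 = 4(2)+2, so the system is aromatic and both rings count as aromatic (indole).
Ring C has only sp³ atoms, so it is not fully conjugated — not aromatic (cyclohexane ring).
Ring D has only sp³ atoms, so it is not fully conjugated — not aromatic (cyclohexane ring).
Aromatic: A, B. Total: 2.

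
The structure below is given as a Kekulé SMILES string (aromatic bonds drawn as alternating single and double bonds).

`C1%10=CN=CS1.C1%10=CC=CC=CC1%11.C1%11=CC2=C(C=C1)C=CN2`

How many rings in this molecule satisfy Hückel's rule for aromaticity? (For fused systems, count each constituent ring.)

3

The SMILES encodes a five-membered ring with a sulfur at position 1 and a nitrogen at position 3 (in a C=N bond), with two double bonds; a seven-membered carbon ring with three C=C double bonds and one sp³ carbon; a six-membered carbon ring with three alternating C=C double bonds, fused to a five-membered ring containing one N–H nitrogen and two C=C double bonds.
The 5-membered ring with one sulfur and one =N– is planar and fully conjugated; 2 ring double bonds (4 π electrons) plus a heteroatom lone pair (2) give 6 π electrons. 6 = 4(1)+2, so it is aromatic (thiazole).
The 7-membered ring has one sp³ carbon, so it is not fully conjugated — not aromatic (cycloheptatriene).
The fused 6/5-membered bicyclic (with one N–H) is a single π system with 9 sp² atoms and 10 π electrons from ring double bonds plus a heteroatom lone pair. 10 = 4(2)+2, so the system is aromatic and both rings count as aromatic (indole).
3 of the 4 rings are aromatic. Total: 3.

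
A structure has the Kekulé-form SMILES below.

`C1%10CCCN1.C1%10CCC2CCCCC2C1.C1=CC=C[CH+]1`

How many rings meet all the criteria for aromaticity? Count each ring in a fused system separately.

The SMILES encodes a five-membered saturated ring of four carbons and one N–H nitrogen; two fused six-membered saturated carbon rings; a five-membered all-carbon ring bearing a positive charge on one carbon, with two C=C double bonds.
The 5-membered ring with one N–H has only sp³ atoms, so it is not fully conjugated — not aromatic (pyrrolidine).
The 6-membered ring has only sp³ atoms, so it is not fully conjugated — not aromatic (cyclohexane ring).
The second 6-membered ring has only sp³ atoms, so it is not fully conjugated — not aromatic (cyclohexane ring).
The 5-membered ring has only sp² ring atoms; a planar conformation would have a fully conjugated π system of 4 electrons. But 4 = 4(1), which is 4n not 4n+2, so it is not aromatic (cyclopentadienyl cation).
None of the rings are aromatic. Total: 0.

0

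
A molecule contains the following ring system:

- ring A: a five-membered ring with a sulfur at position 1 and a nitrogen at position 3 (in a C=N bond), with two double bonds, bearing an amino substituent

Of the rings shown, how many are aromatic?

Ring A has a continuous p-orbital overlap around the ring; 2 ring double bonds (4 π electrons) plus a heteroatom lone pair (2) give 6 π electrons. Since 6 = 4n+2 (n=1), ring A is aromatic (thiazole).

1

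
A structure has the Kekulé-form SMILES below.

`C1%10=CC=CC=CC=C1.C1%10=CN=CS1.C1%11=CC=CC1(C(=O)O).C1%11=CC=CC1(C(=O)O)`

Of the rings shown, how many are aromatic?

1

The SMILES encodes an eight-membered carbon ring with four alternating C=C double bonds; a five-membered ring with a sulfur at position 1 and a nitrogen at position 3 (in a C=N bond), with two double bonds; a five-membered carbon ring with two conjugated C=C double bonds and one sp³ carbon; a five-membered carbon ring with two conjugated C=C double bonds and one sp³ carbon.
The 8-membered ring has only sp² ring atoms; a planar conformation would have a fully conjugated π system of 8 electrons. But 8 = 4(2), which is 4n not 4n+2, so it is not aromatic (cyclooctatetraene) — cyclooctatetraene distorts into a non-planar tub to avoid antiaromaticity.
The 5-membered ring with one sulfur and one =N– is planar and fully conjugated; 2 ring double bonds (4 π electrons) plus a heteroatom lone pair (2) give 6 π electrons. Since 6 = 4n+2 (n=1), it is aromatic (thiazole).
The 5-membered ring has one sp³ carbon, so it is not fully conjugated — not aromatic (cyclopentadiene).
The second 5-membered ring has one sp³ carbon, so it is not fully conjugated — not aromatic (cyclopentadiene).
1 of the 4 rings is aromatic. Total: 1.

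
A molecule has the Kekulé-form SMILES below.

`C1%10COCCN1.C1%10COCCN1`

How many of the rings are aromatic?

0

The SMILES encodes a six-membered saturated ring with an oxygen and an N–H nitrogen at positions 1 and 4; a six-membered saturated ring with an oxygen and an N–H nitrogen at positions 1 and 4.
The 6-membered ring with one oxygen and one N–H (1,4) has only sp³ atoms, so it is not fully conjugated — not aromatic (morpholine).
The second 6-membered ring with one oxygen and one N–H (1,4) has only sp³ atoms, so it is not fully conjugated — not aromatic (morpholine).
None of the rings are aromatic. Total: 0.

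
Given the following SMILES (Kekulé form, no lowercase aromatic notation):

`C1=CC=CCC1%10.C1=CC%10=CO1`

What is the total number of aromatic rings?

The SMILES encodes a six-membered carbon ring with two conjugated C=C double bonds and two sp³ carbons; a five-membered ring of four carbons and one oxygen, with two C=C double bonds.
The 6-membered ring has two sp³ carbons, so it is not fully conjugated — not aromatic (1,3-cyclohexadiene).
The 5-membered ring with one oxygen is fully conjugated (every ring atom contributes a p orbital); 2 ring double bonds (4 π electrons) plus a heteroatom lone pair (2) give 6 π electrons. 6 = 4(1)+2, so it is aromatic (furan).
1 of the 2 rings is aromatic. Total: 1.

1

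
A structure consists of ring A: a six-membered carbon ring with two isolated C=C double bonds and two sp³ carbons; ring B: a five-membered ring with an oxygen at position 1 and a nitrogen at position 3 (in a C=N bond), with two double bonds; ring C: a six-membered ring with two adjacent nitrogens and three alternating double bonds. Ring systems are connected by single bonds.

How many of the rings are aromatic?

2

Ring A has two sp³ carbons, so it is not fully conjugated — not aromatic (1,4-cyclohexadiene).
Ring B is planar and fully conjugated; 2 ring double bonds (4 π electrons) plus a heteroatom lone pair (2) give 6 π electrons. That satisfies 4n+2 with n=1, so ring B is aromatic (oxazole).
Ring C is fully conjugated (every ring atom contributes a p orbital); 3 ring double bonds give 6 π electrons. 6 = 4(1)+2, so ring C is aromatic (pyridazine).
Aromatic: B, C. Total: 2.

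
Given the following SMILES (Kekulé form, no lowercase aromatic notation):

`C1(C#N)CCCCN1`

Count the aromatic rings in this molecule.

0

The SMILES encodes a six-membered saturated ring of five carbons and one N–H nitrogen.
The 6-membered ring with one N–H has only sp³ atoms, so it is not fully conjugated — not aromatic (piperidine).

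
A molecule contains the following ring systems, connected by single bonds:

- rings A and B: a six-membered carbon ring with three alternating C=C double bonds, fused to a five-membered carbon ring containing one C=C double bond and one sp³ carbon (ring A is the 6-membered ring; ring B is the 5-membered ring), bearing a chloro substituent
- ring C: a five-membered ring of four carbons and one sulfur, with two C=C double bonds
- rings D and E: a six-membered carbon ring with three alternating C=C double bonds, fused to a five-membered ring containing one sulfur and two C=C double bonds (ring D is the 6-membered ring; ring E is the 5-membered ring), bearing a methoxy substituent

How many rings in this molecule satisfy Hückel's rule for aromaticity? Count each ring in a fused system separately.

4

Ring A has a continuous p-orbital overlap around the ring; 3 ring double bonds give 6 π electrons. Since 6 = 4n+2 (n=1), ring A is aromatic (benzene ring).
Ring B has one sp³ carbon, so it is not fully conjugated — not aromatic (cyclopentene ring).
Ring C is planar and fully conjugated; 2 ring double bonds (4 π electrons) plus a heteroatom lone pair (2) give 6 π electrons. Since 6 = 4n+2 (n=1), ring C is aromatic (thiophene).
Rings D and E form a fused bicyclic system (with one sulfur) with 9 sp² atoms and 10 π electrons from ring double bonds plus a heteroatom lone pair. 10 = 4(2)+2, so the system is aromatic and both rings count as aromatic (benzothiophene).
Aromatic: A, C, D, E. Total: 4.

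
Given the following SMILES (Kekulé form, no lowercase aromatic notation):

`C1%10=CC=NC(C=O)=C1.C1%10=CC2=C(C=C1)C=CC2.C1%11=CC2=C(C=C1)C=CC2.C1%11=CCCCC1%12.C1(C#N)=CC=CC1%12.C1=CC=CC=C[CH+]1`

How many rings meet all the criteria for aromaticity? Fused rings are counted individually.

The SMILES encodes a six-membered ring of five carbons and one nitrogen with three alternating double bonds; a six-membered carbon ring with three alternating C=C double bonds, fused to a five-membered carbon ring containing one C=C double bond and one sp³ carbon; a six-membered carbon ring with three alternating C=C double bonds, fused to a five-membered carbon ring containing one C=C double bond and one sp³ carbon; a six-membered carbon ring with one C=C double bond; a five-membered carbon ring with two conjugated C=C double bonds and one sp³ carbon; a seven-membered all-carbon ring bearing a positive charge on one carbon, with three C=C double bonds.
The 6-membered ring with one nitrogen is planar and fully conjugated; 3 ring double bonds give 6 π electrons. That satisfies 4n+2 with n=1, so it is aromatic (pyridine).
The 6-membered ring is fully conjugated (every ring atom contributes a p orbital); 3 ring double bonds give 6 π electrons. 6 = 4(1)+2, so it is aromatic (benzene ring).
The 5-membered ring has one sp³ carbon, so it is not fully conjugated — not aromatic (cyclopentene ring).
The second 6-membered ring is fully conjugated (every ring atom contributes a p orbital); 3 ring double bonds give 6 π electrons. Since 6 = 4n+2 (n=1), it is aromatic (benzene ring).
The second 5-membered ring has one sp³ carbon, so it is not fully conjugated — not aromatic (cyclopentene ring).
The third 6-membered ring has four sp³ carbons, so it is not fully conjugated — not aromatic (cyclohexene).
The third 5-membered ring has one sp³ carbon, so it is not fully conjugated — not aromatic (cyclopentadiene).
The 7-membered ring has a continuous p-orbital overlap around the ring; 3 ring double bonds (6 π electrons) plus the carbocation's empty p orbital (0, but keeps the ring conjugated) give 6 π electrons. 6 = 4(1)+2, so it is aromatic (tropylium cation).
4 of the 8 rings are aromatic. Total: 4.

4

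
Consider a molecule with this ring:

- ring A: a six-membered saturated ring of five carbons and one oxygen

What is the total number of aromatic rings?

0

Ring A has only sp³ atoms, so it is not fully conjugated — not aromatic (tetrahydropyran).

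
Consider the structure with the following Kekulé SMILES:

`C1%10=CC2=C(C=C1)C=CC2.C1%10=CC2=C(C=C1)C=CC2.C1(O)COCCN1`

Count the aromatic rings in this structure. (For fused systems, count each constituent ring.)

The SMILES encodes a six-membered carbon ring with three alternating C=C double bonds, fused to a five-membered carbon ring containing one C=C double bond and one sp³ carbon; a six-membered carbon ring with three alternating C=C double bonds, fused to a five-membered carbon ring containing one C=C double bond and one sp³ carbon; a six-membered saturated ring with an oxygen and an N–H nitrogen at positions 1 and 4.
The 6-membered ring is planar and fully conjugated; 3 ring double bonds give 6 π electrons. 6 = 4(1)+2, so it is aromatic (benzene ring).
The 5-membered ring has one sp³ carbon, so it is not fully conjugated — not aromatic (cyclopentene ring).
The second 6-membered ring has a continuous p-orbital overlap around the ring; 3 ring double bonds give 6 π electrons. That satisfies 4n+2 with n=1, so it is aromatic (benzene ring).
The second 5-membered ring has one sp³ carbon, so it is not fully conjugated — not aromatic (cyclopentene ring).
The 6-membered ring with one oxygen and one N–H (1,4) has only sp³ atoms, so it is not fully conjugated — not aromatic (morpholine).
2 of the 5 rings are aromatic. Total: 2.

2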